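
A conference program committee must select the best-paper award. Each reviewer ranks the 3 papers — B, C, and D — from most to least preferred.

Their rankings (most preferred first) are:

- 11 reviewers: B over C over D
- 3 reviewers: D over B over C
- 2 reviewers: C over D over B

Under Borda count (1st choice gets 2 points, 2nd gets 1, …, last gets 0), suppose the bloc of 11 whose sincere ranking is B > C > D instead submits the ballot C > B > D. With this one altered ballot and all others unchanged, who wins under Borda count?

Borda totals with the altered ballot: B 14, C 26, D 8.
The switch changes the winner from B to C.

C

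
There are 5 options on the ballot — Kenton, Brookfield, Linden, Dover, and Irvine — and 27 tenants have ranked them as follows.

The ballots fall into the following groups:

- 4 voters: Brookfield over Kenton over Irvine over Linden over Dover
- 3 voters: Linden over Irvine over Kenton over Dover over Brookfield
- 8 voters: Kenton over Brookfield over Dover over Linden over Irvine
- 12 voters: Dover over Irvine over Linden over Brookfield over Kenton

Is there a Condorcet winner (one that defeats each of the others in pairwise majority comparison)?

No

Head-to-head results (27 voters total):
Kenton vs Brookfield: Brookfield wins 16–11.
Kenton vs Linden: Linden wins 15–12.
Kenton vs Dover: Kenton wins 15–12.
Kenton vs Irvine: Irvine wins 15–12.
Brookfield vs Linden: Linden wins 15–12.
Brookfield vs Dover: Dover wins 15–12.
Brookfield vs Irvine: Irvine wins 15–12.
Linden vs Dover: Dover wins 20–7.
Linden vs Irvine: Irvine wins 16–11.
Dover vs Irvine: Dover wins 20–7.
No candidate beats all others: Kenton beats Dover beats Brookfield beats Kenton, a majority cycle.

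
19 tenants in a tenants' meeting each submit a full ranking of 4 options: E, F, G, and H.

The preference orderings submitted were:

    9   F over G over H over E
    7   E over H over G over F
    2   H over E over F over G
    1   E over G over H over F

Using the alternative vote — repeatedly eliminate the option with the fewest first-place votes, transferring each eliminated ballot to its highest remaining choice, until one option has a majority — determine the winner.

Round 1: F 9, E 8, H 2, G 0. G has the fewest and is eliminated.
Round 2: F 9, E 8, H 2. H has the fewest and is eliminated.
Round 3: E 10, F 9. E has a majority.

E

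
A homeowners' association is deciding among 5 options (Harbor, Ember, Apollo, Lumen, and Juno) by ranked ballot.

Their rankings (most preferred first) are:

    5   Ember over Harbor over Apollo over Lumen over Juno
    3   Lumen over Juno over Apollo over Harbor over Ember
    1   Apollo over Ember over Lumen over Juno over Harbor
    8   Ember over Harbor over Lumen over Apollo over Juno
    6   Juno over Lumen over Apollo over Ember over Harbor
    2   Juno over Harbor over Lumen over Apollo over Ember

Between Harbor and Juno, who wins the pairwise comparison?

Harbor

Ballots ranking Harbor above Juno: 5+8 = 13.
Ballots ranking Juno above Harbor: 3+1+6+2 = 12.
Harbor wins the head-to-head, 13–12.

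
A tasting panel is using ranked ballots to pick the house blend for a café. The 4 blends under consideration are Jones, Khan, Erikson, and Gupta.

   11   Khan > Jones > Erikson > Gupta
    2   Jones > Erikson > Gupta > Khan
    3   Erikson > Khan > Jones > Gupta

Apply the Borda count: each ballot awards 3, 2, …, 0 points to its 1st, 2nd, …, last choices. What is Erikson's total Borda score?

24

Borda scores:
  Jones: 11·2 + 2·3 + 3·1 = 31
  Khan: 11·3 + 2·0 + 3·2 = 39
  Erikson: 11·1 + 2·2 + 3·3 = 24
  Gupta: 11·0 + 2·1 + 3·0 = 2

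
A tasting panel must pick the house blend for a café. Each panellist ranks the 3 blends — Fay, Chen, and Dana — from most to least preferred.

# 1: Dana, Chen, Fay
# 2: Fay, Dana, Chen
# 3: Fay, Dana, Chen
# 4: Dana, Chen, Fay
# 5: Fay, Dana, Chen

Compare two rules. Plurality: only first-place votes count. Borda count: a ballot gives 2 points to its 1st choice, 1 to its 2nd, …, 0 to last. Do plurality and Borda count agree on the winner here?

No

Plurality first-place counts: Fay 3, Chen 0, Dana 2 → Fay.
Borda totals: Fay 6, Chen 2, Dana 7 → Dana.
The two rules disagree: plurality picks Fay, Borda picks Dana.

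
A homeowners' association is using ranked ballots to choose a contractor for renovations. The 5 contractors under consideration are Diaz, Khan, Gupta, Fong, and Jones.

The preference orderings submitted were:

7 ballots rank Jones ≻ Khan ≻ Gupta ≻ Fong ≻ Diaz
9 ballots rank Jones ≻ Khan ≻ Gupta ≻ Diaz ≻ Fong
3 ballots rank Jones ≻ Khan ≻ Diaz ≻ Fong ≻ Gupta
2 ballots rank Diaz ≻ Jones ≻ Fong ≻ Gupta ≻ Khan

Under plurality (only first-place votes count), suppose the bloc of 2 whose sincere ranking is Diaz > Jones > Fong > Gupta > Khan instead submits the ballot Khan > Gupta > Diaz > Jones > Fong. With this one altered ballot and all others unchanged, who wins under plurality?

First-place totals with the altered ballot: Diaz 0, Khan 2, Gupta 0, Fong 0, Jones 19.
The winner is unchanged: still Jones.

Jones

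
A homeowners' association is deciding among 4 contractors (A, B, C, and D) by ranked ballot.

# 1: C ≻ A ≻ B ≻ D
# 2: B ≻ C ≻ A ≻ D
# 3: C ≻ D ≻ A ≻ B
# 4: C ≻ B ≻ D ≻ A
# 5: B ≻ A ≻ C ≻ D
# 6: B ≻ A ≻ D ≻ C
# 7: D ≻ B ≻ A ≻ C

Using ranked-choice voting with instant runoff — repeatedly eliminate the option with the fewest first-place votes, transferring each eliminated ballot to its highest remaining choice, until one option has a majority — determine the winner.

Round 1: B 3, C 3, D 1, A 0. A has the fewest and is eliminated.
Round 2: B 3, C 3, D 1. D has the fewest and is eliminated.
Round 3: B 4, C 3. B has a majority.

B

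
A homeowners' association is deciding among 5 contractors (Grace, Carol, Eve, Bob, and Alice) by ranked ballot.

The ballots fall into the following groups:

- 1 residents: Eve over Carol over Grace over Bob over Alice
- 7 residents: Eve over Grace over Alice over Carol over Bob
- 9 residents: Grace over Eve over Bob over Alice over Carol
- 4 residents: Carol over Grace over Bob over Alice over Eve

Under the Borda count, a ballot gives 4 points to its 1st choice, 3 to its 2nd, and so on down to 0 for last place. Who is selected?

Borda scores:
  Grace: 2 + 7·3 + 9·4 + 4·3 = 71
  Carol: 3 + 7·1 + 9·0 + 4·4 = 26
  Eve: 4 + 7·4 + 9·3 + 4·0 = 59
  Bob: 1 + 7·0 + 9·2 + 4·2 = 27
  Alice: 0 + 7·2 + 9·1 + 4·1 = 27
Grace has the highest total.

Grace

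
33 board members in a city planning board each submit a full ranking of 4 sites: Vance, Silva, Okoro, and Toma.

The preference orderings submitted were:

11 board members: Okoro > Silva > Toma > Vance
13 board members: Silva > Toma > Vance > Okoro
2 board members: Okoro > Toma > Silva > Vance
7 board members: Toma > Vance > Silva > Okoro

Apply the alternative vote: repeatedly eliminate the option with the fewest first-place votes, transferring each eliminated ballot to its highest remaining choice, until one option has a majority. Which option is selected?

Silva

Round 1: Silva 13, Okoro 13, Toma 7, Vance 0. Vance has the fewest and is eliminated.
Round 2: Silva 13, Okoro 13, Toma 7. Toma has the fewest and is eliminated.
Round 3: Silva 20, Okoro 13. Silva has a majority.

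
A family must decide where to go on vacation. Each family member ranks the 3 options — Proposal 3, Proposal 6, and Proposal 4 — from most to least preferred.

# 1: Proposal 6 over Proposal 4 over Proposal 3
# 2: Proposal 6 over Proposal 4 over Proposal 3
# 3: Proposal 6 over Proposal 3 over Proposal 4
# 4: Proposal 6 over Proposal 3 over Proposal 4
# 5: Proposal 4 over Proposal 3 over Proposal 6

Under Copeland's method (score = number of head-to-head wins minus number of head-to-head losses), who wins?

Pairwise results:
  Proposal 3 vs Proposal 6: Proposal 6 wins 4–1.
  Proposal 3 vs Proposal 4: Proposal 4 wins 3–2.
  Proposal 6 vs Proposal 4: Proposal 6 wins 4–1.
Copeland scores (wins − losses):
  Proposal 3: 0 − 2 = -2
  Proposal 6: 2 − 0 = 2
  Proposal 4: 1 − 1 = 0
Proposal 6 has the best Copeland score.

Proposal 6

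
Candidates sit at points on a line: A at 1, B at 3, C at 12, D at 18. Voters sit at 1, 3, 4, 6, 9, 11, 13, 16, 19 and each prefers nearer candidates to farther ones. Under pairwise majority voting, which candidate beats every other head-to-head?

C

With single-peaked preferences on a line, the Condorcet winner is the candidate closest to the median voter.
The median voter (position 9) is closest to C at 12.
Check: C vs A — voters closer to C: 5 of 9.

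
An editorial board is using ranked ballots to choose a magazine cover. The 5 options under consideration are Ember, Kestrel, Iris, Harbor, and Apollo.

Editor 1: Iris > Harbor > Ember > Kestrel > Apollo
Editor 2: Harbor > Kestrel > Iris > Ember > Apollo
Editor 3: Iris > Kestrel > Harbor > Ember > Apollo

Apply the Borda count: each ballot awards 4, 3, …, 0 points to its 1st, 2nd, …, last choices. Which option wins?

Iris

Borda scores:
  Ember: 2 + 1 + 1 = 4
  Kestrel: 1 + 3 + 3 = 7
  Iris: 4 + 2 + 4 = 10
  Harbor: 3 + 4 + 2 = 9
  Apollo: 0 + 0 + 0 = 0
Iris has the highest total.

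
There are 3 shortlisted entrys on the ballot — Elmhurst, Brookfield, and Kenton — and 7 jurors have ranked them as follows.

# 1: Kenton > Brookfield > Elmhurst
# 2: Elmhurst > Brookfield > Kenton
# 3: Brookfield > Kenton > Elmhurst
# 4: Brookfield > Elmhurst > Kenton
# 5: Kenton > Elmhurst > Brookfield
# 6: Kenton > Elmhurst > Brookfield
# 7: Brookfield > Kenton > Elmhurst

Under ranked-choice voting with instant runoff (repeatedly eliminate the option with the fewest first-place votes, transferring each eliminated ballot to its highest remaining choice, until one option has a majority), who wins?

Brookfield

Round 1: Brookfield 3, Kenton 3, Elmhurst 1. Elmhurst has the fewest and is eliminated.
Round 2: Brookfield 4, Kenton 3. Brookfield has a majority.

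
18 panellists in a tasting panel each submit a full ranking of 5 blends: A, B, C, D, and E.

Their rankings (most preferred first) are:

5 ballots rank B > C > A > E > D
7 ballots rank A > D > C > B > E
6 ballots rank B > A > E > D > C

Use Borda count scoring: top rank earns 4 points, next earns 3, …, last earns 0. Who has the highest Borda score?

A

Borda scores:
  A: 5·2 + 7·4 + 6·3 = 56
  B: 5·4 + 7·1 + 6·4 = 51
  C: 5·3 + 7·2 + 6·0 = 29
  D: 5·0 + 7·3 + 6·1 = 27
  E: 5·1 + 7·0 + 6·2 = 17
A has the highest total.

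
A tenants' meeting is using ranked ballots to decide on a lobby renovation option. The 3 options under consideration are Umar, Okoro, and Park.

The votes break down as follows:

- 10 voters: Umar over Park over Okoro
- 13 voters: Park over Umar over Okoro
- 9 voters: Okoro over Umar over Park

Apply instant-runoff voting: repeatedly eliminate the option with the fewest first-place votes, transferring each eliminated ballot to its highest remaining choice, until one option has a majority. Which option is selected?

Umar

Round 1: Park 13, Umar 10, Okoro 9. Okoro has the fewest and is eliminated.
Round 2: Umar 19, Park 13. Umar has a majority.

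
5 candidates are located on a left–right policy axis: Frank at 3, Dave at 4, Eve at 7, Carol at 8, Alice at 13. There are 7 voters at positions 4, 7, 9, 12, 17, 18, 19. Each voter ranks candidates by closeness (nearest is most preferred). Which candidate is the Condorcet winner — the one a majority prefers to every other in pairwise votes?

Alice

With single-peaked preferences on a line, the Condorcet winner is the candidate closest to the median voter.
The median voter (position 12) is closest to Alice at 13.
Check: Alice vs Carol — voters closer to Alice: 4 of 7.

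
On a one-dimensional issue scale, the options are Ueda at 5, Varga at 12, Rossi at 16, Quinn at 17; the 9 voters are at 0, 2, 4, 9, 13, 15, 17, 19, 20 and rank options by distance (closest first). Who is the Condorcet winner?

Varga

With single-peaked preferences on a line, the Condorcet winner is the candidate closest to the median voter.
The median voter (position 13) is closest to Varga at 12.
Check: Varga vs Quinn — voters closer to Varga: 5 of 9.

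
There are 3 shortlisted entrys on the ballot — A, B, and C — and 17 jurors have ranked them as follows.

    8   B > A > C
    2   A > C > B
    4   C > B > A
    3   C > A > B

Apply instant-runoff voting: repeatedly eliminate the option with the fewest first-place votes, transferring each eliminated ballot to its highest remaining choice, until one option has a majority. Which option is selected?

Round 1: B 8, C 7, A 2. A has the fewest and is eliminated.
Round 2: C 9, B 8. C has a majority.

C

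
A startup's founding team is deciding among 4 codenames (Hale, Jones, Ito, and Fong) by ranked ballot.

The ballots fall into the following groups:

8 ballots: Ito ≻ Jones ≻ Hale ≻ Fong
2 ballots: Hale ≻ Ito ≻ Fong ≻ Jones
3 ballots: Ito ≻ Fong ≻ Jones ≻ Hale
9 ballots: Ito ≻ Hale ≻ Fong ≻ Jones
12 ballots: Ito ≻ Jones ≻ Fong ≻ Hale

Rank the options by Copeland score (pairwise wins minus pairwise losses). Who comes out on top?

Pairwise results:
  Hale vs Jones: Jones wins 23–11.
  Hale vs Ito: Ito wins 32–2.
  Hale vs Fong: Hale wins 19–15.
  Jones vs Ito: Ito wins 34–0.
  Jones vs Fong: Jones wins 20–14.
  Ito vs Fong: Ito wins 34–0.
Copeland scores (wins − losses):
  Hale: 1 − 2 = -1
  Jones: 2 − 1 = 1
  Ito: 3 − 0 = 3
  Fong: 0 − 3 = -3
Ito has the best Copeland score.

Ito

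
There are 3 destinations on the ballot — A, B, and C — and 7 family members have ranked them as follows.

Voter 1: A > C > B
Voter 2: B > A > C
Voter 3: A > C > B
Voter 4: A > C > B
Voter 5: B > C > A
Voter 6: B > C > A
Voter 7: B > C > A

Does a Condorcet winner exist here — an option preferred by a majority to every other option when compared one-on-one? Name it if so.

Head-to-head results (7 voters total):
A vs B: B wins 4–3.
A vs C: A wins 4–3.
B vs C: B wins 4–3.
B beats each rival — A (4–3), C (4–3) — so B is the Condorcet winner.

B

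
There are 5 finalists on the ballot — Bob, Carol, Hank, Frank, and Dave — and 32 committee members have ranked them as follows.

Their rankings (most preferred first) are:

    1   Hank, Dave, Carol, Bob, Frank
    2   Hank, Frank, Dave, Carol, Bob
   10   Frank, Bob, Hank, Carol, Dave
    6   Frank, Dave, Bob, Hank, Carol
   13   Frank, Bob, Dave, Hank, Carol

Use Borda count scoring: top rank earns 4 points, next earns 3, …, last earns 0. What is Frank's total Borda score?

Borda scores:
  Bob: 1 + 2·0 + 10·3 + 6·2 + 13·3 = 82
  Carol: 2 + 2·1 + 10·1 + 6·0 + 13·0 = 14
  Hank: 4 + 2·4 + 10·2 + 6·1 + 13·1 = 51
  Frank: 0 + 2·3 + 10·4 + 6·4 + 13·4 = 122
  Dave: 3 + 2·2 + 10·0 + 6·3 + 13·2 = 51

122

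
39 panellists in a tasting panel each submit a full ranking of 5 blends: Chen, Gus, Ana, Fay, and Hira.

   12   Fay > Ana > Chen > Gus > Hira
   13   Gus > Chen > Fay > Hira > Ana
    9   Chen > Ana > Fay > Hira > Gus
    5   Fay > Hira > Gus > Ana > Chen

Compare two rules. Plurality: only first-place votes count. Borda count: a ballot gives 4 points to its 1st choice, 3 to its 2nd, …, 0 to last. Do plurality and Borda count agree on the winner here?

Yes

Plurality first-place counts: Chen 9, Gus 13, Ana 0, Fay 17, Hira 0 → Fay.
Borda totals: Chen 99, Gus 74, Ana 68, Fay 112, Hira 37 → Fay.
The two rules agree on Fay.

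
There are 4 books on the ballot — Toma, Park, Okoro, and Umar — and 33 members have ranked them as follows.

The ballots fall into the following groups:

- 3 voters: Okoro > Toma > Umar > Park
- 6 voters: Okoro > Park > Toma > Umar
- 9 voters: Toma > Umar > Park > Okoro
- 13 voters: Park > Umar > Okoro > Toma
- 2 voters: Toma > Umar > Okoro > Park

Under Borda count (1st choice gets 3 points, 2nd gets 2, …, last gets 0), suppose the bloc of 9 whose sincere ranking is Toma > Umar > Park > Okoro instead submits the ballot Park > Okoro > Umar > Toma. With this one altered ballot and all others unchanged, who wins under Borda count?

Borda totals with the altered ballot: Toma 18, Park 78, Okoro 60, Umar 42.
The winner is unchanged: still Park.

Park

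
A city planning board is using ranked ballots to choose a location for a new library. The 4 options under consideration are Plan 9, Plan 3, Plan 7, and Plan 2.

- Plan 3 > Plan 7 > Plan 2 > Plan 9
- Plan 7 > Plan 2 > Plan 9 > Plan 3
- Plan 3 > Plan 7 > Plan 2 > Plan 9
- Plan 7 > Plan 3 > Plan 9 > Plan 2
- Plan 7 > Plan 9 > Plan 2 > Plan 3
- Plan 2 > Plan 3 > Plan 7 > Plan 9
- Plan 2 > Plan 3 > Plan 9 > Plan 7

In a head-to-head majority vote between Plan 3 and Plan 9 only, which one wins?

Plan 3

Ballots ranking Plan 3 above Plan 9: 5.
Ballots ranking Plan 9 above Plan 3: 2.
Plan 3 wins the head-to-head, 5–2.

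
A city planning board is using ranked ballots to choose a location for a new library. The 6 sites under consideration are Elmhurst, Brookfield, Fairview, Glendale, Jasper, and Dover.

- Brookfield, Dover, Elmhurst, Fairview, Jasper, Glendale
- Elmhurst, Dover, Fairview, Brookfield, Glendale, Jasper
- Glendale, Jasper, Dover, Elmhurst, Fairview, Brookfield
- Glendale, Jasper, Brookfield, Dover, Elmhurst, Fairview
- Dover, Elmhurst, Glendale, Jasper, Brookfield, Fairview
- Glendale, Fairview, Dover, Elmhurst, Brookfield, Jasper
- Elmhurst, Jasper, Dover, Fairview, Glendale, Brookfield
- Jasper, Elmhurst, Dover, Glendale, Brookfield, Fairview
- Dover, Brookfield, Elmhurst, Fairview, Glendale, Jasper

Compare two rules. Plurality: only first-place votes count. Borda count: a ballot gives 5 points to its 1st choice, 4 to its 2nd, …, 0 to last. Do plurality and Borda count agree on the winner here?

No

Plurality first-place counts: Elmhurst 2, Brookfield 1, Fairview 0, Glendale 3, Jasper 1, Dover 2 → Glendale.
Borda totals: Elmhurst 29, Brookfield 17, Fairview 14, Glendale 23, Jasper 20, Dover 32 → Dover.
The two rules disagree: plurality picks Glendale, Borda picks Dover.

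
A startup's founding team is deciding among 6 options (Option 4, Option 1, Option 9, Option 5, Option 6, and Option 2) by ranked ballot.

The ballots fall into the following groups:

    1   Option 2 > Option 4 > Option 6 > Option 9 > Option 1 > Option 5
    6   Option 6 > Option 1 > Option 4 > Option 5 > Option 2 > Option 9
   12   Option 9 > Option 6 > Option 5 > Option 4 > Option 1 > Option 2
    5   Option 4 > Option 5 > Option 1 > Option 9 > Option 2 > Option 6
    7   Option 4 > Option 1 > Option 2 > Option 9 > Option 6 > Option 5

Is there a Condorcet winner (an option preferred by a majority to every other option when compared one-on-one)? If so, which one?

Head-to-head results (31 voters total):
Option 4 vs Option 1: Option 4 wins 25–6.
Option 4 vs Option 9: Option 4 wins 19–12.
Option 4 vs Option 5: Option 4 wins 19–12.
Option 4 vs Option 6: Option 6 wins 18–13.
Option 4 vs Option 2: Option 4 wins 30–1.
Option 1 vs Option 9: Option 1 wins 18–13.
Option 1 vs Option 5: Option 5 wins 17–14.
Option 1 vs Option 6: Option 6 wins 19–12.
Option 1 vs Option 2: Option 1 wins 30–1.
Option 9 vs Option 5: Option 9 wins 20–11.
Option 9 vs Option 6: Option 9 wins 24–7.
Option 9 vs Option 2: Option 9 wins 17–14.
Option 5 vs Option 6: Option 6 wins 26–5.
Option 5 vs Option 2: Option 5 wins 23–8.
Option 6 vs Option 2: Option 6 wins 18–13.
No candidate beats all others: Option 4 beats Option 9 beats Option 6 beats Option 4, a majority cycle.

None — there is no Condorcet winner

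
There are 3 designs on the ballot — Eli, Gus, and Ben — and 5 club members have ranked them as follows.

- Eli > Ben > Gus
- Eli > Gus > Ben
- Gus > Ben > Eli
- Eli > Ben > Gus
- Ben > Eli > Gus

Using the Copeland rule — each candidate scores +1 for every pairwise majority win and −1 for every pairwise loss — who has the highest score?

Eli

Pairwise results:
  Eli vs Gus: Eli wins 4–1.
  Eli vs Ben: Eli wins 3–2.
  Gus vs Ben: Ben wins 3–2.
Copeland scores (wins − losses):
  Eli: 2 − 0 = 2
  Gus: 0 − 2 = -2
  Ben: 1 − 1 = 0
Eli has the best Copeland score.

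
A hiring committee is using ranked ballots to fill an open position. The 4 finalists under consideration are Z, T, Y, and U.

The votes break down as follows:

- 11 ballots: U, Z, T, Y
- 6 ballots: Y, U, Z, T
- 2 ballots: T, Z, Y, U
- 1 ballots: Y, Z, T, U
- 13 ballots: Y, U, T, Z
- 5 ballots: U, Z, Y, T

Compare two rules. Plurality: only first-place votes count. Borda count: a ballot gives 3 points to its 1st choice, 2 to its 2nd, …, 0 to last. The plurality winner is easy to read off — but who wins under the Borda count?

U

Plurality first-place counts: Z 0, T 2, Y 20, U 16 → Y.
Borda totals: Z 44, T 31, Y 67, U 86 → U.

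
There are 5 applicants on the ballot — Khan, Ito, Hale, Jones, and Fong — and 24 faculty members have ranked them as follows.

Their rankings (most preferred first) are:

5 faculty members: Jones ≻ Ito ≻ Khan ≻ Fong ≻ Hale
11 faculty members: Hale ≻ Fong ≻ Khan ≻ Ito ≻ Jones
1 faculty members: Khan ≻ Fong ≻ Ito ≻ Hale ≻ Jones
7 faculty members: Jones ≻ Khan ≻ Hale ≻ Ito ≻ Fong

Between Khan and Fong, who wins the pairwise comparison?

Khan

Ballots ranking Khan above Fong: 5+1+7 = 13.
Ballots ranking Fong above Khan: 11.
Khan wins the head-to-head, 13–11.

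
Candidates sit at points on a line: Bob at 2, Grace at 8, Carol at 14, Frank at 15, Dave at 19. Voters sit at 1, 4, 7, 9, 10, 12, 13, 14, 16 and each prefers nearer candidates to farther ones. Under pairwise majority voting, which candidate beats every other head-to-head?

With single-peaked preferences on a line, the Condorcet winner is the candidate closest to the median voter.
The median voter (position 10) is closest to Grace at 8.
Check: Grace vs Carol — voters closer to Grace: 5 of 9.

Grace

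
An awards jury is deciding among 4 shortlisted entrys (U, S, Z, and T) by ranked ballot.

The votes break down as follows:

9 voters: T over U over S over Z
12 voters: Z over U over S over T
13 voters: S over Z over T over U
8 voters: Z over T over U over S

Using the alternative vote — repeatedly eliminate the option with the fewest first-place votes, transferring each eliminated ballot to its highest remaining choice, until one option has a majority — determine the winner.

S

Round 1: Z 20, S 13, T 9, U 0. U has the fewest and is eliminated.
Round 2: Z 20, S 13, T 9. T has the fewest and is eliminated.
Round 3: S 22, Z 20. S has a majority.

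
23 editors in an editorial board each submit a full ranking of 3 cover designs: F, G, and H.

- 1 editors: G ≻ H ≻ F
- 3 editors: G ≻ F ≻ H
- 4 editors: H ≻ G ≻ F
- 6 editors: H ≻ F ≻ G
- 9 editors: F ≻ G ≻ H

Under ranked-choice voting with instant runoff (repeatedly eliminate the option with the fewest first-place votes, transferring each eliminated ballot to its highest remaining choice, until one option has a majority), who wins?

F

Round 1: H 10, F 9, G 4. G has the fewest and is eliminated.
Round 2: F 12, H 11. F has a majority.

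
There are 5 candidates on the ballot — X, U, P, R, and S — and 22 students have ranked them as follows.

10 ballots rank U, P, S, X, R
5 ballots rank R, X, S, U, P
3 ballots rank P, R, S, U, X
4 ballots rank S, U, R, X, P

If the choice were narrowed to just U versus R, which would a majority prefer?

U

Ballots ranking U above R: 10+4 = 14.
Ballots ranking R above U: 5+3 = 8.
U wins the head-to-head, 14–8.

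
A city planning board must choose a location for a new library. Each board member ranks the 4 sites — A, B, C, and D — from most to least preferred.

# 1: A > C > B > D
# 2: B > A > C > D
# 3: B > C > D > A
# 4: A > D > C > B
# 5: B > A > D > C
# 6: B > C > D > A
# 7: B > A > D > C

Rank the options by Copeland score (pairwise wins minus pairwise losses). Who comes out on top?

B

Pairwise results:
  A vs B: B wins 5–2.
  A vs C: A wins 5–2.
  A vs D: A wins 5–2.
  B vs C: B wins 5–2.
  B vs D: B wins 6–1.
  C vs D: C wins 4–3.
Copeland scores (wins − losses):
  A: 2 − 1 = 1
  B: 3 − 0 = 3
  C: 1 − 2 = -1
  D: 0 − 3 = -3
B has the best Copeland score.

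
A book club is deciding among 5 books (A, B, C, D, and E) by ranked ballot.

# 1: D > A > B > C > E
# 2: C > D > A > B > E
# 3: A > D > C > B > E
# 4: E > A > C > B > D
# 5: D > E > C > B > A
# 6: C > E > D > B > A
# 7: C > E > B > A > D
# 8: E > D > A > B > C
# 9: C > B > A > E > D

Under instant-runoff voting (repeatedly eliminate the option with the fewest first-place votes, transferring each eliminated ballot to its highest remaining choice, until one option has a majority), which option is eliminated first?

Round 1: C 4, D 2, E 2, A 1, B 0. B has the fewest and is eliminated.
Round 2: C 4, D 2, E 2, A 1. A has the fewest and is eliminated.
Round 3: C 4, D 3, E 2. E has the fewest and is eliminated.
Round 4: C 5, D 4. C has a majority.

B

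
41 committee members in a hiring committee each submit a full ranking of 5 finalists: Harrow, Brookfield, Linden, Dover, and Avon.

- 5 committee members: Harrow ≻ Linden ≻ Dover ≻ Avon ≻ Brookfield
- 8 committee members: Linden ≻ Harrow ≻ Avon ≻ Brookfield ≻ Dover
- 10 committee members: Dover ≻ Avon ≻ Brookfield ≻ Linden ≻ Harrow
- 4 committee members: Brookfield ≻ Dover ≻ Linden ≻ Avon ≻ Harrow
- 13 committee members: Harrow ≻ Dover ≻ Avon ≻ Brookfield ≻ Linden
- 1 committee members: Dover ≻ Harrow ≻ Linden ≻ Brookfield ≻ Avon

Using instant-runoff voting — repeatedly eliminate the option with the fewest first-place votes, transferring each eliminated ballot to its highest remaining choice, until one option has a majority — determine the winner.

Harrow

Round 1: Harrow 18, Dover 11, Linden 8, Brookfield 4, Avon 0. Avon has the fewest and is eliminated.
Round 2: Harrow 18, Dover 11, Linden 8, Brookfield 4. Brookfield has the fewest and is eliminated.
Round 3: Harrow 18, Dover 15, Linden 8. Linden has the fewest and is eliminated.
Round 4: Harrow 26, Dover 15. Harrow has a majority.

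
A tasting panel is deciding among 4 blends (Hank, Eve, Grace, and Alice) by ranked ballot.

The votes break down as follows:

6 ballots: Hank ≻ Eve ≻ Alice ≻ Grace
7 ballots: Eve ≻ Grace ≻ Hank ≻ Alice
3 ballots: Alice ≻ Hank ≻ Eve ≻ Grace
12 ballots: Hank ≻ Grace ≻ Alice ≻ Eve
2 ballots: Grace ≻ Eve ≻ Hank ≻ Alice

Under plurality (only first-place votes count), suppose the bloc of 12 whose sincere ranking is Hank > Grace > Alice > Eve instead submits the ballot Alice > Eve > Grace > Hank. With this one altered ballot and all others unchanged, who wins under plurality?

First-place totals with the altered ballot: Hank 6, Eve 7, Grace 2, Alice 15.
The switch changes the winner from Hank to Alice.

Alice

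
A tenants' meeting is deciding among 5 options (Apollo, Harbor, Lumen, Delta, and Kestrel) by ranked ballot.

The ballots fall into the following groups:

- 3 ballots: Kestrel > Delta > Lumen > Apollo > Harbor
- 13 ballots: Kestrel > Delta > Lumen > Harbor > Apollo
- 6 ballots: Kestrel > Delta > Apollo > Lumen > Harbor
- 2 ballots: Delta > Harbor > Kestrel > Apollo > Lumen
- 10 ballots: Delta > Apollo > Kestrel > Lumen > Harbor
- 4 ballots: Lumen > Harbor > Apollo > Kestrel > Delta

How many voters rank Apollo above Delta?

Ballots ranking Apollo above Delta: 4.
Ballots ranking Delta above Apollo: 3+13+6+2+10 = 34.
So 4 of 38 voters prefer Apollo to Delta.

4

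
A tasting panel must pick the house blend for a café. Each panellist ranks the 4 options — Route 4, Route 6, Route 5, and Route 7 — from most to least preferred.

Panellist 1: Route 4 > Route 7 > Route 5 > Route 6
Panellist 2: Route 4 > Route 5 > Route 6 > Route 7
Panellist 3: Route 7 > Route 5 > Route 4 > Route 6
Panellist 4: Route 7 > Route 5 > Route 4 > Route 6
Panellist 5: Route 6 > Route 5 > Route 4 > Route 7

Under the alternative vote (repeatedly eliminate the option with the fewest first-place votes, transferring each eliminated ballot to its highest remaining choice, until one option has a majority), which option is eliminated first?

Route 5

Round 1: Route 4 2, Route 7 2, Route 6 1, Route 5 0. Route 5 has the fewest and is eliminated.
Round 2: Route 4 2, Route 7 2, Route 6 1. Route 6 has the fewest and is eliminated.
Round 3: Route 4 3, Route 7 2. Route 4 has a majority.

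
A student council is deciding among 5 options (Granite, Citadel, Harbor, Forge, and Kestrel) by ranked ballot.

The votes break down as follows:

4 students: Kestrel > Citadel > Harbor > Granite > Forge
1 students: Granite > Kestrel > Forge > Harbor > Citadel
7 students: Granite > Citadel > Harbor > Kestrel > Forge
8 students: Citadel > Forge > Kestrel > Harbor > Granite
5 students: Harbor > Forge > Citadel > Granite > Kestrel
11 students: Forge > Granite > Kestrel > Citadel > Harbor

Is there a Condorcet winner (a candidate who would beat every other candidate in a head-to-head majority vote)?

Head-to-head results (36 voters total):
Granite vs Citadel: Granite wins 19–17.
Granite vs Harbor: Granite wins 19–17.
Granite vs Forge: Forge wins 24–12.
Granite vs Kestrel: Granite wins 24–12.
Citadel vs Harbor: Citadel wins 30–6.
Citadel vs Forge: Citadel wins 19–17.
Citadel vs Kestrel: Citadel wins 20–16.
Harbor vs Forge: Forge wins 20–16.
Harbor vs Kestrel: Kestrel wins 24–12.
Forge vs Kestrel: Forge wins 24–12.
No candidate beats all others: Granite beats Citadel beats Forge beats Granite, a majority cycle.

No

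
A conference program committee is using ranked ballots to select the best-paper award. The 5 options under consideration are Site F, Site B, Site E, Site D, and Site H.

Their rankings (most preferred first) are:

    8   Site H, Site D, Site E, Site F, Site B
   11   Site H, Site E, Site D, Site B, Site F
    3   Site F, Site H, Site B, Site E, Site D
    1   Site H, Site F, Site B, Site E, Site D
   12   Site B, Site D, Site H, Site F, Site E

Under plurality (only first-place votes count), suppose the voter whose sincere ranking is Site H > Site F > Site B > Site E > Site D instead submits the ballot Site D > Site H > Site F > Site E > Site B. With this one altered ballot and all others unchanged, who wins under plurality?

First-place totals with the altered ballot: Site F 3, Site B 12, Site E 0, Site D 1, Site H 19.
The winner is unchanged: still Site H.

Site H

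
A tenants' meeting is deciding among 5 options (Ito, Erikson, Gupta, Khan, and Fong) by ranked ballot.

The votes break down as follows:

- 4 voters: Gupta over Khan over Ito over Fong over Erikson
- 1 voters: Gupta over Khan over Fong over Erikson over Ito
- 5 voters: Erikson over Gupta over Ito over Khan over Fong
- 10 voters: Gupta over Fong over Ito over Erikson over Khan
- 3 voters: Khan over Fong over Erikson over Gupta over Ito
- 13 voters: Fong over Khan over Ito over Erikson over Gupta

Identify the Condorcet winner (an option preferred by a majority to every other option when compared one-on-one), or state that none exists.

No Condorcet winner

Head-to-head results (36 voters total):
Ito vs Erikson: Ito wins 27–9.
Ito vs Gupta: Gupta wins 23–13.
Ito vs Khan: Khan wins 21–15.
Ito vs Fong: Fong wins 27–9.
Erikson vs Gupta: Erikson wins 21–15.
Erikson vs Khan: Khan wins 21–15.
Erikson vs Fong: Fong wins 31–5.
Gupta vs Khan: Gupta wins 20–16.
Gupta vs Fong: Gupta wins 20–16.
Khan vs Fong: Fong wins 23–13.
No candidate beats all others: Ito beats Erikson beats Gupta beats Ito, a majority cycle.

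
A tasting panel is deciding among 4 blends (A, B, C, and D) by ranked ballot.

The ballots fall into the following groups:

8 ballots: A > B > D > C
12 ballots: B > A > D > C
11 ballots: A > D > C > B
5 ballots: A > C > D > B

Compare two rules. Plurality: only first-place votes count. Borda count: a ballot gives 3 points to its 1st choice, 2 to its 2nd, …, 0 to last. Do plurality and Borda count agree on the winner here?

Plurality first-place counts: A 24, B 12, C 0, D 0 → A.
Borda totals: A 96, B 52, C 21, D 47 → A.
The two rules agree on A.

Yes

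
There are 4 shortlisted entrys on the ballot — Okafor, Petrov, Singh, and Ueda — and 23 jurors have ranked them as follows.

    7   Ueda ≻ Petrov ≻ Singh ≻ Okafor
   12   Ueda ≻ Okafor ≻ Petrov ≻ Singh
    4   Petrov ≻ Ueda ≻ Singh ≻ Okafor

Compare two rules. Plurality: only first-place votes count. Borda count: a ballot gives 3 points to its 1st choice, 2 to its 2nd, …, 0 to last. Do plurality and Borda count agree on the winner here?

Yes

Plurality first-place counts: Okafor 0, Petrov 4, Singh 0, Ueda 19 → Ueda.
Borda totals: Okafor 24, Petrov 38, Singh 11, Ueda 65 → Ueda.
The two rules agree on Ueda.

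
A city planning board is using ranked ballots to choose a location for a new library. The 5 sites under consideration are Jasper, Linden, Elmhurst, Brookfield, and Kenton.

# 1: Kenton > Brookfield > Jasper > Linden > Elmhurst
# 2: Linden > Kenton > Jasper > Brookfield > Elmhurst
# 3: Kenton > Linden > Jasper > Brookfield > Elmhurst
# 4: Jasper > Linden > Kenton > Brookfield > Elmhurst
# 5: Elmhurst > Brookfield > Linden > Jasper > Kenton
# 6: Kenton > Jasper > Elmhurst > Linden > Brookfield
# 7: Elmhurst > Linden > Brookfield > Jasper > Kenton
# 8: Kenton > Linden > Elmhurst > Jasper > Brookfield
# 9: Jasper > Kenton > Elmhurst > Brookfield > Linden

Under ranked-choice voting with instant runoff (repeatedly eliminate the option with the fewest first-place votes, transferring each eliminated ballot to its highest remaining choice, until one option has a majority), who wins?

Kenton

Round 1: Kenton 4, Jasper 2, Elmhurst 2, Linden 1, Brookfield 0. Brookfield has the fewest and is eliminated.
Round 2: Kenton 4, Jasper 2, Elmhurst 2, Linden 1. Linden has the fewest and is eliminated.
Round 3: Kenton 5, Jasper 2, Elmhurst 2. Kenton has a majority.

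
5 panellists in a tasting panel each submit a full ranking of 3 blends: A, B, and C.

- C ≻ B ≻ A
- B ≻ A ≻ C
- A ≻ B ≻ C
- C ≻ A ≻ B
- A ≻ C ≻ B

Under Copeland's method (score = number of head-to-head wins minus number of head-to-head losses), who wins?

A

Pairwise results:
  A vs B: A wins 3–2.
  A vs C: A wins 3–2.
  B vs C: C wins 3–2.
Copeland scores (wins − losses):
  A: 2 − 0 = 2
  B: 0 − 2 = -2
  C: 1 − 1 = 0
A has the best Copeland score.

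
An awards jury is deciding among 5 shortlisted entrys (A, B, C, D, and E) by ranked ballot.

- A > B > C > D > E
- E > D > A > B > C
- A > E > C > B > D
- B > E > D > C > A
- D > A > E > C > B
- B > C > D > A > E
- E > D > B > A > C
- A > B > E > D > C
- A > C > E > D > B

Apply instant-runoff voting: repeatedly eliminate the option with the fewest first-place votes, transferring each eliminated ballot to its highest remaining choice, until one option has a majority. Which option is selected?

A

Round 1: A 4, B 2, E 2, D 1, C 0. C has the fewest and is eliminated.
Round 2: A 4, B 2, E 2, D 1. D has the fewest and is eliminated.
Round 3: A 5, B 2, E 2. A has a majority.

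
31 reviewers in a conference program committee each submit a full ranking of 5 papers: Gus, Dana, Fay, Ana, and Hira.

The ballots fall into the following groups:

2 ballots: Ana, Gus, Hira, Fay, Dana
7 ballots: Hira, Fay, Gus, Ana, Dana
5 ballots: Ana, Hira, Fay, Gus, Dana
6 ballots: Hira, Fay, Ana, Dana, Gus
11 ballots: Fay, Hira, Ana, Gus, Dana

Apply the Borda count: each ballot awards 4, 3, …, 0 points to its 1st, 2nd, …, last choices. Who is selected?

Hira

Borda scores:
  Gus: 2·3 + 7·2 + 5·1 + 6·0 + 11·1 = 36
  Dana: 2·0 + 7·0 + 5·0 + 6·1 + 11·0 = 6
  Fay: 2·1 + 7·3 + 5·2 + 6·3 + 11·4 = 95
  Ana: 2·4 + 7·1 + 5·4 + 6·2 + 11·2 = 69
  Hira: 2·2 + 7·4 + 5·3 + 6·4 + 11·3 = 104
Hira has the highest total.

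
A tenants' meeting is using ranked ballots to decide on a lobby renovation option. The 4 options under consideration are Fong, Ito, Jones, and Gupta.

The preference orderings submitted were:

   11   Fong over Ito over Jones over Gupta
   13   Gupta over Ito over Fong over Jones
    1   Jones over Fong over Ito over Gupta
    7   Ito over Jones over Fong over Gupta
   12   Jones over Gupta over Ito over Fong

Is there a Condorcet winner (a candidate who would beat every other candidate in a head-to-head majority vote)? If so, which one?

No Condorcet winner

Head-to-head results (44 voters total):
Fong vs Ito: Ito wins 32–12.
Fong vs Jones: Fong wins 24–20.
Fong vs Gupta: Gupta wins 25–19.
Ito vs Jones: Ito wins 31–13.
Ito vs Gupta: Gupta wins 25–19.
Jones vs Gupta: Jones wins 31–13.
No candidate beats all others: Fong beats Jones beats Gupta beats Fong, a majority cycle.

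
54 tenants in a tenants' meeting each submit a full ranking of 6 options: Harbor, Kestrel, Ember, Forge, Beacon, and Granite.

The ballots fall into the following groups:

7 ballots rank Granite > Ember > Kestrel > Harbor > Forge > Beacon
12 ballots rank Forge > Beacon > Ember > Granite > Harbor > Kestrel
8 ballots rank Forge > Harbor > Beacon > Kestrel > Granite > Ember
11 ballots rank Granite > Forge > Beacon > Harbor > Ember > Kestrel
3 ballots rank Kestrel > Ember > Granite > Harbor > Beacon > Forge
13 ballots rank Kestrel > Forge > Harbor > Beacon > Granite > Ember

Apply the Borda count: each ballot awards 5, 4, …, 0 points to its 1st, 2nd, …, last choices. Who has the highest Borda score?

Forge

Borda scores:
  Harbor: 7·2 + 12·1 + 8·4 + 11·2 + 3·2 + 13·3 = 125
  Kestrel: 7·3 + 12·0 + 8·2 + 11·0 + 3·5 + 13·5 = 117
  Ember: 7·4 + 12·3 + 8·0 + 11·1 + 3·4 + 13·0 = 87
  Forge: 7·1 + 12·5 + 8·5 + 11·4 + 3·0 + 13·4 = 203
  Beacon: 7·0 + 12·4 + 8·3 + 11·3 + 3·1 + 13·2 = 134
  Granite: 7·5 + 12·2 + 8·1 + 11·5 + 3·3 + 13·1 = 144
Forge has the highest total.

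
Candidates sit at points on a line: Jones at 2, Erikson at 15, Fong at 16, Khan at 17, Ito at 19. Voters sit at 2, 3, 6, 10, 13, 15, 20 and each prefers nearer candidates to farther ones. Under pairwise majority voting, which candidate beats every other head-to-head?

With single-peaked preferences on a line, the Condorcet winner is the candidate closest to the median voter.
The median voter (position 10) is closest to Erikson at 15.
Check: Erikson vs Fong — voters closer to Erikson: 6 of 7.

Erikson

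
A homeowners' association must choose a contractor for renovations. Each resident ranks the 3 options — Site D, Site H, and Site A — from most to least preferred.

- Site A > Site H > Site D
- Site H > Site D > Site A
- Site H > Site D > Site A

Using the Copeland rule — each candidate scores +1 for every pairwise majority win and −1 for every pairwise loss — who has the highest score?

Pairwise results:
  Site D vs Site H: Site H wins 3–0.
  Site D vs Site A: Site D wins 2–1.
  Site H vs Site A: Site H wins 2–1.
Copeland scores (wins − losses):
  Site D: 1 − 1 = 0
  Site H: 2 − 0 = 2
  Site A: 0 − 2 = -2
Site H has the best Copeland score.

Site H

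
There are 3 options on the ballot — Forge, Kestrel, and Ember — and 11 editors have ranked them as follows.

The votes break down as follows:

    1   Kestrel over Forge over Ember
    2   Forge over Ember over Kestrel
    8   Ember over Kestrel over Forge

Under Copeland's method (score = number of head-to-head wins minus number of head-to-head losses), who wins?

Ember

Pairwise results:
  Forge vs Kestrel: Kestrel wins 9–2.
  Forge vs Ember: Ember wins 8–3.
  Kestrel vs Ember: Ember wins 10–1.
Copeland scores (wins − losses):
  Forge: 0 − 2 = -2
  Kestrel: 1 − 1 = 0
  Ember: 2 − 0 = 2
Ember has the best Copeland score.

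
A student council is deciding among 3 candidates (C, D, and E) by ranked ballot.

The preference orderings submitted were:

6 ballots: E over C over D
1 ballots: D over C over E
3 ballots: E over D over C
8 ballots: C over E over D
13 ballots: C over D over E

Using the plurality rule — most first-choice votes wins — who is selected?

C

First-place vote totals:
  C: 21
  D: 1
  E: 9
C has the most first-place votes.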